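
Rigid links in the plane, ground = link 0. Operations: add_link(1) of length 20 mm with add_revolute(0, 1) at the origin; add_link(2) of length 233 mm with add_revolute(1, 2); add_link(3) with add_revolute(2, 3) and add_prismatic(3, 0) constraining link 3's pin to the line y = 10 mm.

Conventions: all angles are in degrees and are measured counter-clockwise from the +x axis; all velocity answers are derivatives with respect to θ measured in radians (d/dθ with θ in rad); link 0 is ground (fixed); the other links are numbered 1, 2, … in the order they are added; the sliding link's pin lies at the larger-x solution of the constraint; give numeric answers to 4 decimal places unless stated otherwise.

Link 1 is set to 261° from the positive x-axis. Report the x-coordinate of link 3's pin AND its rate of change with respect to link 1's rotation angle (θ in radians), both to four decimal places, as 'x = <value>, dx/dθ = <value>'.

geometry: r = 20 mm, L = 233 mm, e = 10 mm
crank pin P = (r cos θ, r sin θ) = (-3.128689, -19.753767)
h = r sin θ − e = -19.753767 − 10 = -29.753767
x = r cos θ + √(L² − h²) = -3.128689 + 231.092435 = 227.963745
dx/dθ = −r sin θ − h·r cos θ/√(L² − h²) (θ in radians; h = -29.753767) = 19.350940

x = 227.9637, dx/dθ = 19.3509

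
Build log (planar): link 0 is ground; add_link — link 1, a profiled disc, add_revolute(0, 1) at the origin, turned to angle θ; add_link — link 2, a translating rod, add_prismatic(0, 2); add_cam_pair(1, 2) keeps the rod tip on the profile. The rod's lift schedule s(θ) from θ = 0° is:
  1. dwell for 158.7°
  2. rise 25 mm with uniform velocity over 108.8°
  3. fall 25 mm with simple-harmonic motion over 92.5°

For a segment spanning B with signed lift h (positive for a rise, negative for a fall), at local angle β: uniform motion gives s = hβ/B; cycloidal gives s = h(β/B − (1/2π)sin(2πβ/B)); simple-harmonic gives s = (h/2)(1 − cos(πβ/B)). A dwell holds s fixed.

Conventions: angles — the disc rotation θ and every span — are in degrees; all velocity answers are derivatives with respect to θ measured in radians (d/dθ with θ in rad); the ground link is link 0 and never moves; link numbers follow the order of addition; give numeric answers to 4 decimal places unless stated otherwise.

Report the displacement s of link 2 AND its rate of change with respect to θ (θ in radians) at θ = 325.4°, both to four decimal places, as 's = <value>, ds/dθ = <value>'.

seg 1 [0°–158.7°] dwell: s stays 0.0000
seg 2 [158.7°–267.5°] uniform, h=25: full span → s += 25 → s = 25.0000
seg 3 [267.5°–360°] simple-harmonic, h=-25: θ=325.4° here. β=57.9, B=92.5. -25/2·(1 − cos(π·0.6259)) = -17.3178 → s = 7.6822
velocity in seg [267.5°–360°] (simple-harmonic), θ in radians: β = 57.9° = 1.0105 rad, B = 92.5° = 1.6144 rad; ds/dθ = (πh/(2B)) sin(πβ/B) = (π·(-25)/(2·1.6144)) sin(π·0.6259) = -22.444983 mm/rad

s = 7.6822, ds/dθ = -22.4450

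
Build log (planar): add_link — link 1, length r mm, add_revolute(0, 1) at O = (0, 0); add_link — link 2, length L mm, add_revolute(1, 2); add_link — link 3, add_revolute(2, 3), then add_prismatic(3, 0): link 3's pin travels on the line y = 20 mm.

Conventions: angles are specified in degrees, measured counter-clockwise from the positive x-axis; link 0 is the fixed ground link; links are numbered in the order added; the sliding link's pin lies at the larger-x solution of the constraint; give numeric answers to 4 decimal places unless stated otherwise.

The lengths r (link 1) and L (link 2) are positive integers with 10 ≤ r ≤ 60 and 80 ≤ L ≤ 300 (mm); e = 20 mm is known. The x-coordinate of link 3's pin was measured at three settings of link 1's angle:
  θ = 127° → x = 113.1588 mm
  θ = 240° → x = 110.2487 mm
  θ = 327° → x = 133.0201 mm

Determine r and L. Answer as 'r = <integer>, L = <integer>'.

constraint per measurement: (x − r cos θ)² + (r sin θ − e)² = L²
subtracting the θ₁ and θ₂ equations cancels the r² and L² terms:
r = (x₁² − x₂²) / (2[(x₁cos θ₁ + e sin θ₁) − (x₂cos θ₂ + e sin θ₂)]) = 15.9999 → r = 16
L² = (x₁ − r cos θ₁)² + (r sin θ₁ − e)² = 15129.0086 → L = 123.0000 → L = 123
check at θ₃=327°: x = 133.0201 (printed 133.0201) ✓

r = 16, L = 123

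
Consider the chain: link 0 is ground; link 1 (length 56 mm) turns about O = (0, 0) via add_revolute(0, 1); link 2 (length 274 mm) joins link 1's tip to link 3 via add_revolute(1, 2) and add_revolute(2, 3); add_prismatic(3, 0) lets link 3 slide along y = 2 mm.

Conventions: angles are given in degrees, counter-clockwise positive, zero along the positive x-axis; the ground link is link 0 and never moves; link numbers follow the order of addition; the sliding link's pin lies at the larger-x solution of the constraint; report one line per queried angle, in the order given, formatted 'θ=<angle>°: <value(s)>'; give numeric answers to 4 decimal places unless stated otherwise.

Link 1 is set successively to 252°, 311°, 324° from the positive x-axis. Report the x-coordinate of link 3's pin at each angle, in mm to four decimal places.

geometry: r = 56 mm, L = 274 mm, e = 2 mm
θ=252°: crank pin P = (r cos θ, r sin θ) = (-17.304952, -53.259165)
θ=252°: h = r sin θ − e = -53.259165 − 2 = -55.259165
θ=252°: x = r cos θ + √(L² − h²) = -17.304952 + 268.369940 = 251.064988
θ=311°: crank pin P = (r cos θ, r sin θ) = (36.739306, -42.263736)
θ=311°: h = r sin θ − e = -42.263736 − 2 = -44.263736
θ=311°: x = r cos θ + √(L² − h²) = 36.739306 + 270.401039 = 307.140344
θ=324°: crank pin P = (r cos θ, r sin θ) = (45.304952, -32.915974)
θ=324°: h = r sin θ − e = -32.915974 − 2 = -34.915974
θ=324°: x = r cos θ + √(L² − h²) = 45.304952 + 271.766213 = 317.071165

θ=252°: 251.0650
θ=311°: 307.1403
θ=324°: 317.0712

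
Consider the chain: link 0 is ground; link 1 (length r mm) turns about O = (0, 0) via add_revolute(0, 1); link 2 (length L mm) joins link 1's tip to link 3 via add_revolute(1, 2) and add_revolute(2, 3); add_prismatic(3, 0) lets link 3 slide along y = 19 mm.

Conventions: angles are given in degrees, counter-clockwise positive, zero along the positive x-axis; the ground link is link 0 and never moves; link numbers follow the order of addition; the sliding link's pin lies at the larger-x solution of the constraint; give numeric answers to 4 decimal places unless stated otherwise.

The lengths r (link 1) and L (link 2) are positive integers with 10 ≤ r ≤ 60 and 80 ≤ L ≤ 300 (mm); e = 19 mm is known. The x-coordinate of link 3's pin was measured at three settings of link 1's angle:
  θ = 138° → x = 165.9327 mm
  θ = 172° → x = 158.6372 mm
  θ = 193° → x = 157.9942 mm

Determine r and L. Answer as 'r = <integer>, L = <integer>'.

constraint per measurement: (x − r cos θ)² + (r sin θ − e)² = L²
subtracting the θ₁ and θ₂ equations cancels the r² and L² terms:
r = (x₁² − x₂²) / (2[(x₁cos θ₁ + e sin θ₁) − (x₂cos θ₂ + e sin θ₂)]) = 26.9997 → r = 27
L² = (x₁ − r cos θ₁)² + (r sin θ₁ − e)² = 34595.9824 → L = 186.0000 → L = 186
check at θ₃=193°: x = 157.9942 (printed 157.9942) ✓

r = 27, L = 186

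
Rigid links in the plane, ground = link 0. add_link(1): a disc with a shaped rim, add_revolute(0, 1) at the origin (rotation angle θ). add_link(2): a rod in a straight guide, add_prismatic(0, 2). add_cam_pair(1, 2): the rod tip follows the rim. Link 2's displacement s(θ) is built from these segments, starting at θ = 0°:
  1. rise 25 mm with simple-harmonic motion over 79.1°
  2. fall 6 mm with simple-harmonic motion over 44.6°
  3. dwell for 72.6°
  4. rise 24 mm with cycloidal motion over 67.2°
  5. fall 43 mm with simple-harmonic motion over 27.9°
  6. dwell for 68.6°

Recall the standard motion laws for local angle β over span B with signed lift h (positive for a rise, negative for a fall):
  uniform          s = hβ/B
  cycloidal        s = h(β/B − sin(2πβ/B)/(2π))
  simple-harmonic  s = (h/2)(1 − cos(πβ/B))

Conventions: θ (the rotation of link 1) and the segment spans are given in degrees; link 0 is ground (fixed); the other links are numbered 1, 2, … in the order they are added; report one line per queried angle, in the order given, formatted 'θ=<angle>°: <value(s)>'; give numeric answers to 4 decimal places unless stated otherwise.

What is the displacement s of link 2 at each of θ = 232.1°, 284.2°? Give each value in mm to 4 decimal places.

segment 1 (0° to 79.1°, simple-harmonic, h = 25) is passed completely: s = 0.0000 + (25) = 25.0000
segment 2 (79.1° to 123.7°, simple-harmonic, h = -6) is passed completely: s = 25.0000 + (-6) = 19.0000
segment 3 (123.7° to 196.3°, dwell): s unchanged at 19.0000
θ = 232.1° falls in segment 4 (196.3° to 263.5°, cycloidal, h = 24): β = 232.1 − 196.3 = 35.8°, B = 67.2°; Δs = 24·(0.5327 − sin(2π·0.5327)/(2π)) = 13.5659; s = 19.0000 + 13.5659 = 32.5659
segment 4 (196.3° to 263.5°, cycloidal, h = 24) is passed completely: s = 19.0000 + (24) = 43.0000
θ = 284.2° falls in segment 5 (263.5° to 291.4°, simple-harmonic, h = -43): β = 284.2 − 263.5 = 20.7°, B = 27.9°; Δs = -43/2·(1 − cos(π·0.7419)) = -36.3128; s = 43.0000 − 36.3128 = 6.6872

θ=232.1°: 32.5659
θ=284.2°: 6.6872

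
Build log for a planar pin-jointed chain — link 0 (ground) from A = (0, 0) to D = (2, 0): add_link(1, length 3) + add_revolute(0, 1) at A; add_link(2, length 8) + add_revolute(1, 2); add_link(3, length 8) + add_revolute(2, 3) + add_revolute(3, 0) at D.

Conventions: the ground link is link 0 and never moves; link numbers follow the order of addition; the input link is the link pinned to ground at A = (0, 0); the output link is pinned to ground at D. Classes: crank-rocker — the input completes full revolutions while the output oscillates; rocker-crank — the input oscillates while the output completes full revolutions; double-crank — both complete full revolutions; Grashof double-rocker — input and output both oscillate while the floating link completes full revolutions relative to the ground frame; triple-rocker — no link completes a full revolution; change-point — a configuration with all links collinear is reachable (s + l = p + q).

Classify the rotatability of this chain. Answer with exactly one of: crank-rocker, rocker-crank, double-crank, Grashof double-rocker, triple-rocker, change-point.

lengths: ground=2, input=3, coupler=8, output=8
sorted: s=2 (shortest), l=8 (longest), p+q=11
s + l = 10 vs p + q = 11
s + l < p + q (Grashof) with shortest = ground link → double-crank

double-crank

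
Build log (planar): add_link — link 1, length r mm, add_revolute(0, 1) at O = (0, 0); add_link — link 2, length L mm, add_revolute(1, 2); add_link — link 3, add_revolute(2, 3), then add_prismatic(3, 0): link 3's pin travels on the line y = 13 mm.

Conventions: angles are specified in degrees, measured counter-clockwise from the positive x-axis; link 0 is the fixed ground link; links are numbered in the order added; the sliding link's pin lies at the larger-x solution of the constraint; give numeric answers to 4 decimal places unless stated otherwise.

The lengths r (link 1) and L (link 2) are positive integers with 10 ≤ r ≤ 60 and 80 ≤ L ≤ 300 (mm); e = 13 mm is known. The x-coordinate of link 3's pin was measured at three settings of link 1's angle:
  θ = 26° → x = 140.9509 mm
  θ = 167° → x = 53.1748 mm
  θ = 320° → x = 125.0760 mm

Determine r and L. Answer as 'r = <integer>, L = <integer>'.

constraint per measurement: (x − r cos θ)² + (r sin θ − e)² = L²
subtracting the θ₁ and θ₂ equations cancels the r² and L² terms:
r = (x₁² − x₂²) / (2[(x₁cos θ₁ + e sin θ₁) − (x₂cos θ₂ + e sin θ₂)]) = 47.0000 → r = 47
L² = (x₁ − r cos θ₁)² + (r sin θ₁ − e)² = 9800.9987 → L = 99.0000 → L = 99
check at θ₃=320°: x = 125.0760 (printed 125.0760) ✓

r = 47, L = 99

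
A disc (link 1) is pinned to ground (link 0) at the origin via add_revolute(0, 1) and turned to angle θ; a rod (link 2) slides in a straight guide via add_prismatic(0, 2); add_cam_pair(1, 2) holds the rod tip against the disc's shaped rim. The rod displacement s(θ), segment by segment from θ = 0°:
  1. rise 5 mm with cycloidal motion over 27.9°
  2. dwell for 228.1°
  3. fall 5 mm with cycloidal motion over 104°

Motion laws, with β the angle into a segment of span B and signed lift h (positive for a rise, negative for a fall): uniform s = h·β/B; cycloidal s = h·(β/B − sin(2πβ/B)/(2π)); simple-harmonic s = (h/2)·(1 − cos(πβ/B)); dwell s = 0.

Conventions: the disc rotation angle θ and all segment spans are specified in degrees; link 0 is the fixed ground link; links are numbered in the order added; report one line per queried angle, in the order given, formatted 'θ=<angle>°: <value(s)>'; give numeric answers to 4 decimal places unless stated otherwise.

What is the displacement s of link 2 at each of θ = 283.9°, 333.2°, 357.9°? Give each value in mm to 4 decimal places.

segment 1 (0° to 27.9°, cycloidal, h = 5) is passed completely: s = 0.0000 + (5) = 5.0000
segment 2 (27.9° to 256°, dwell): s unchanged at 5.0000
θ = 283.9° falls in segment 3 (256° to 360°, cycloidal, h = -5): β = 283.9 − 256 = 27.9°, B = 104°; Δs = -5·(0.2683 − sin(2π·0.2683)/(2π)) = -0.5508; s = 5.0000 − 0.5508 = 4.4492
θ = 333.2° falls in segment 3 (256° to 360°, cycloidal, h = -5): β = 333.2 − 256 = 77.2°, B = 104°; Δs = -5·(0.7423 − sin(2π·0.7423)/(2π)) = -4.5064; s = 5.0000 − 4.5064 = 0.4936
θ = 357.9° falls in segment 3 (256° to 360°, cycloidal, h = -5): β = 357.9 − 256 = 101.9°, B = 104°; Δs = -5·(0.9798 − sin(2π·0.9798)/(2π)) = -4.9997; s = 5.0000 − 4.9997 = 0.0003

θ=283.9°: 4.4492
θ=333.2°: 0.4936
θ=357.9°: 0.0003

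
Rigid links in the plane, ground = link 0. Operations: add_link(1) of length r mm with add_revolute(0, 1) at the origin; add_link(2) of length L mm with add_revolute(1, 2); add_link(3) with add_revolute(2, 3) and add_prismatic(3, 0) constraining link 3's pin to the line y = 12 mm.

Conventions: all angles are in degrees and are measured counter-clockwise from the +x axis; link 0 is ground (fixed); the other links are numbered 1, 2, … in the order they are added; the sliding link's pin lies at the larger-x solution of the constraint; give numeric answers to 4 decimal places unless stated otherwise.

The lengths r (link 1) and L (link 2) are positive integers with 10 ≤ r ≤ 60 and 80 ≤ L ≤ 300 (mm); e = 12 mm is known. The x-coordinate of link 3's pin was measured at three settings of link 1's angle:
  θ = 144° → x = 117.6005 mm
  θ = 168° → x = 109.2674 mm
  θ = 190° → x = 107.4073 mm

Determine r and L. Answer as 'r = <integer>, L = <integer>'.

constraint per measurement: (x − r cos θ)² + (r sin θ − e)² = L²
subtracting the θ₁ and θ₂ equations cancels the r² and L² terms:
r = (x₁² − x₂²) / (2[(x₁cos θ₁ + e sin θ₁) − (x₂cos θ₂ + e sin θ₂)]) = 58.0007 → r = 58
L² = (x₁ − r cos θ₁)² + (r sin θ₁ − e)² = 27556.0137 → L = 166.0000 → L = 166
check at θ₃=190°: x = 107.4073 (printed 107.4073) ✓

r = 58, L = 166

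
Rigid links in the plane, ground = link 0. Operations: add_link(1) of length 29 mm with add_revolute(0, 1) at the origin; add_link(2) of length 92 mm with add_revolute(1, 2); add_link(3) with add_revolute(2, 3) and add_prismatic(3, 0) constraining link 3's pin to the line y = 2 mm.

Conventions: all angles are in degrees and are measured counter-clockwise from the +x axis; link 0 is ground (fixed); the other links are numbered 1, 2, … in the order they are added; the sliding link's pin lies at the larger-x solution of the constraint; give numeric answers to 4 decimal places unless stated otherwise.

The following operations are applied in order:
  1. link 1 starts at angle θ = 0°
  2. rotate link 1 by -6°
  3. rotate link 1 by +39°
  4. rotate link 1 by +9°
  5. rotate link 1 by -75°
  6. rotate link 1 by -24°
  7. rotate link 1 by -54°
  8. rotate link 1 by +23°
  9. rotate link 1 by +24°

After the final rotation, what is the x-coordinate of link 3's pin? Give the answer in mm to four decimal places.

geometry: r = 29 mm, L = 92 mm, e = 2 mm; θ starts at 0°
rotate link 1 by -6°: θ ← 0° -6° = -6°
rotate link 1 by +39°: θ ← -6° +39° = 33°
rotate link 1 by +9°: θ ← 33° +9° = 42°
rotate link 1 by -75°: θ ← 42° -75° = -33°
rotate link 1 by -24°: θ ← -33° -24° = -57°
rotate link 1 by -54°: θ ← -57° -54° = -111°
rotate link 1 by +23°: θ ← -111° +23° = -88°
rotate link 1 by +24°: θ ← -88° +24° = -64°
crank pin P = (r cos θ, r sin θ) = (12.712763, -26.065027)
h = r sin θ − e = -26.065027 − 2 = -28.065027
x = r cos θ + √(L² − h²) = 12.712763 + 87.614806 = 100.327569

100.3276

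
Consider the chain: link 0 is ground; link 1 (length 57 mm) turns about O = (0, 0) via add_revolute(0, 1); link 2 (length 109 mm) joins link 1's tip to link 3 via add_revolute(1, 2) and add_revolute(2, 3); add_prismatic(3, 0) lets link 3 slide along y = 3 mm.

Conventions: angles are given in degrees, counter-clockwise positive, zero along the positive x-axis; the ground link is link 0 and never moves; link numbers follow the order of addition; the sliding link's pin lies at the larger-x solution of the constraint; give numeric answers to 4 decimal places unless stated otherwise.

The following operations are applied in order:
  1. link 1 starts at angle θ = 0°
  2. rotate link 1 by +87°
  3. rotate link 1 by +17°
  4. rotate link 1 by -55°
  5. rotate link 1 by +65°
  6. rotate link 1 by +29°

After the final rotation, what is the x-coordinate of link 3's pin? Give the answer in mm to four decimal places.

geometry: r = 57 mm, L = 109 mm, e = 3 mm; θ starts at 0°
rotate link 1 by +87°: θ ← 0° +87° = 87°
rotate link 1 by +17°: θ ← 87° +17° = 104°
rotate link 1 by -55°: θ ← 104° -55° = 49°
rotate link 1 by +65°: θ ← 49° +65° = 114°
rotate link 1 by +29°: θ ← 114° +29° = 143°
crank pin P = (r cos θ, r sin θ) = (-45.522224, 34.303456)
h = r sin θ − e = 34.303456 − 3 = 31.303456
x = r cos θ + √(L² − h²) = -45.522224 + 104.408302 = 58.886078

58.8861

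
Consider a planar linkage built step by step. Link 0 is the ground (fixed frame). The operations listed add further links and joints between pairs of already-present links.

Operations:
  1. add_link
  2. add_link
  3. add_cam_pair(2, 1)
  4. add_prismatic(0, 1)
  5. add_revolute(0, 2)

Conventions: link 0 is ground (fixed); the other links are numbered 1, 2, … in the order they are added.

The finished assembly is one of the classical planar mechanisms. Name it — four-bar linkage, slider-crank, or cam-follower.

links: 3 (incl. ground); joints: 1 revolute, 1 prismatic, 1 higher (cam) pair, forming one closed loop
3 links, revolute + prismatic + higher pair in one loop → cam-follower

cam-follower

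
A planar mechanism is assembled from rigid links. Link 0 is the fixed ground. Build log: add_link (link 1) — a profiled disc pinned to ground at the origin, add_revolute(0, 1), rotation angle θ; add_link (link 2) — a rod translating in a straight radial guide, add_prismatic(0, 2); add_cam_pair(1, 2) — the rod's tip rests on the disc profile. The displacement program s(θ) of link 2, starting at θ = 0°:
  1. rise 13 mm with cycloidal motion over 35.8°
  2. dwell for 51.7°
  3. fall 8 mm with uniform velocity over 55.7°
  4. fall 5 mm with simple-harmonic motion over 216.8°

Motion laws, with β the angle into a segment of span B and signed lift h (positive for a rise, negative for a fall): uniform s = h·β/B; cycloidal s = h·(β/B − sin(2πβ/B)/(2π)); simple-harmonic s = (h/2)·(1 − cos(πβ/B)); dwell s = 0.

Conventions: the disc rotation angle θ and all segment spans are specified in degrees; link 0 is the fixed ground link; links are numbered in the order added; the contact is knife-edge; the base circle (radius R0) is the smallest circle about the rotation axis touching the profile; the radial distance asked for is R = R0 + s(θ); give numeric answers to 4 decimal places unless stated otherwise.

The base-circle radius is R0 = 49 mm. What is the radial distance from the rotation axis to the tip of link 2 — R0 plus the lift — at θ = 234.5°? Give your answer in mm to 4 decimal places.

seg 1 [0°–35.8°] cycloidal, h=13: full span → s += 13 → s = 13.0000
seg 2 [35.8°–87.5°] dwell: s stays 13.0000
seg 3 [87.5°–143.2°] uniform, h=-8: full span → s += -8 → s = 5.0000
seg 4 [143.2°–360°] simple-harmonic, h=-5: θ=234.5° here. β=91.3, B=216.8. -5/2·(1 − cos(π·0.4211)) = -1.8868 → s = 3.1132
R = R0 + s = 49 + 3.1132 = 52.1132

52.1132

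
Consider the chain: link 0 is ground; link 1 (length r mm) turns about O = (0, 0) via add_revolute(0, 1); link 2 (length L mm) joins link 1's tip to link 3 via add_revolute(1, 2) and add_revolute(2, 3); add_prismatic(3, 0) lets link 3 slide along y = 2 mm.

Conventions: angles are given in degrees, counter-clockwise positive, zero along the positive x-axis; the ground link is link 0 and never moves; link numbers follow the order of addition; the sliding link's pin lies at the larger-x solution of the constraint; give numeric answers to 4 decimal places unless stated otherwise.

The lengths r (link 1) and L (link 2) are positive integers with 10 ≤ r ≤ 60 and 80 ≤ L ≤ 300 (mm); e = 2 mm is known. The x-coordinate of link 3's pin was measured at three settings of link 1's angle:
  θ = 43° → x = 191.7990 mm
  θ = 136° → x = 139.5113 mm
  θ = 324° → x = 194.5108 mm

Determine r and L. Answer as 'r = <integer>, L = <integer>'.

constraint per measurement: (x − r cos θ)² + (r sin θ − e)² = L²
subtracting the θ₁ and θ₂ equations cancels the r² and L² terms:
r = (x₁² − x₂²) / (2[(x₁cos θ₁ + e sin θ₁) − (x₂cos θ₂ + e sin θ₂)]) = 36.0000 → r = 36
L² = (x₁ − r cos θ₁)² + (r sin θ₁ − e)² = 27888.9992 → L = 167.0000 → L = 167
check at θ₃=324°: x = 194.5108 (printed 194.5108) ✓

r = 36, L = 167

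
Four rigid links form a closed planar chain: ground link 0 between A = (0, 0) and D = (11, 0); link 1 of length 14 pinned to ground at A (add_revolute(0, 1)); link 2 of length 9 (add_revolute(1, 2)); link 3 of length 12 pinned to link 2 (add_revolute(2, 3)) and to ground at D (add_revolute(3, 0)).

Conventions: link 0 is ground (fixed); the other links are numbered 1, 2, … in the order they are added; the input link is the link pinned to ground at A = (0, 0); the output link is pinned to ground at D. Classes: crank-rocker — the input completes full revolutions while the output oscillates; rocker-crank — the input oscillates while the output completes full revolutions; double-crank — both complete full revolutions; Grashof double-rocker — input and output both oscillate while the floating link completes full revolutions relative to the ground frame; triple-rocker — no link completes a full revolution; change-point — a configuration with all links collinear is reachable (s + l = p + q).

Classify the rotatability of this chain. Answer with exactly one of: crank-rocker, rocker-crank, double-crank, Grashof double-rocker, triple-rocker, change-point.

lengths: ground=11, input=14, coupler=9, output=12
sorted: s=9 (shortest), l=14 (longest), p+q=23
s + l = 23 vs p + q = 23
s + l = p + q → change-point (collinear configuration reachable)

change-point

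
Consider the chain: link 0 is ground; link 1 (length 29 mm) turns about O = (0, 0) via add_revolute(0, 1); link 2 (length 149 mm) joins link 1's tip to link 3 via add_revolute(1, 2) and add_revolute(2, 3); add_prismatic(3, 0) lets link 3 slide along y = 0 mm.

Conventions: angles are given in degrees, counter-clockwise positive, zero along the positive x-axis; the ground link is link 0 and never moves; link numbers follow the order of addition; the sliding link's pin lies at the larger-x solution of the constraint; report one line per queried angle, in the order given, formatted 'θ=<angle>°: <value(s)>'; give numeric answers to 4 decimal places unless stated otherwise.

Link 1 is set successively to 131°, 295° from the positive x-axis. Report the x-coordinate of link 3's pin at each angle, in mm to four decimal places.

geometry: r = 29 mm, L = 149 mm, e = 0 mm
θ=131°: crank pin P = (r cos θ, r sin θ) = (-19.025712, 21.886578)
θ=131°: h = r sin θ − e = 21.886578 − 0 = 21.886578
θ=131°: x = r cos θ + √(L² − h²) = -19.025712 + 147.383777 = 128.358065
θ=295°: crank pin P = (r cos θ, r sin θ) = (12.255930, -26.282926)
θ=295°: h = r sin θ − e = -26.282926 − 0 = -26.282926
θ=295°: x = r cos θ + √(L² − h²) = 12.255930 + 146.663587 = 158.919517

θ=131°: 128.3581
θ=295°: 158.9195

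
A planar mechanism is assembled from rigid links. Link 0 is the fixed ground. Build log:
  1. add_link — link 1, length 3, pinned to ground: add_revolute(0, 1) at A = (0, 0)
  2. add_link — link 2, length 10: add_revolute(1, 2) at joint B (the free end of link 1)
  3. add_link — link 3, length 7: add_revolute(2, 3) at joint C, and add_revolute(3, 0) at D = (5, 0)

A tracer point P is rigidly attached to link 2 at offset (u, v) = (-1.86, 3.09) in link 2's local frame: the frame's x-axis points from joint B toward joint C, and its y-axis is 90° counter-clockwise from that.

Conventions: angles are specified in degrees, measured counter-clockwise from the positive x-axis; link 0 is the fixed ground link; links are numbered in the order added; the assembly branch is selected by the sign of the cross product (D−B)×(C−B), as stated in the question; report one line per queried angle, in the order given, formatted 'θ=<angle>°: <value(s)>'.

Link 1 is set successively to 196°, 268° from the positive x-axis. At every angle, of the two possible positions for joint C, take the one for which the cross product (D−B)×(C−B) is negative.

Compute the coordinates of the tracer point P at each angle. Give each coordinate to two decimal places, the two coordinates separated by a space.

A=(0,0), D=(5.00,0)
θ=196°: B = A + 3.00·(cos196°, sin196°) = (-2.8838, -0.8269)
θ=196°: |BD| = 7.9270
θ=196°: circle(B,10.00) ∩ circle(D,7.00): a=7.1804, h=6.9601
θ=196°:   candidates: C₊=(3.5314,6.8442) cross=55.173; C₋=(4.9834,-7.0000) cross=-55.173
θ=196°:   branch - wants cross < 0 → take C=(4.9834,-7.0000) (cross=-55.173)
θ=196°: ex = (C−B)/|BC| = (0.7867,-0.6173); ey = (0.6173,0.7867)
θ=196°: P = B + -1.86·ex + 3.09·ey = (-2.4396,2.7523)
θ=268°: B = A + 3.00·(cos268°, sin268°) = (-0.1047, -2.9982)
θ=268°: |BD| = 5.9200
θ=268°: circle(B,10.00) ∩ circle(D,7.00): a=7.2674, h=6.8691
θ=268°:   candidates: C₊=(2.6830,6.6054) cross=40.665; C₋=(9.6406,-5.2407) cross=-40.665
θ=268°:   branch - wants cross < 0 → take C=(9.6406,-5.2407) (cross=-40.665)
θ=268°: ex = (C−B)/|BC| = (0.9745,-0.2243); ey = (0.2243,0.9745)
θ=268°: P = B + -1.86·ex + 3.09·ey = (-1.2244,0.4302)

θ=196°: -2.44 2.75
θ=268°: -1.22 0.43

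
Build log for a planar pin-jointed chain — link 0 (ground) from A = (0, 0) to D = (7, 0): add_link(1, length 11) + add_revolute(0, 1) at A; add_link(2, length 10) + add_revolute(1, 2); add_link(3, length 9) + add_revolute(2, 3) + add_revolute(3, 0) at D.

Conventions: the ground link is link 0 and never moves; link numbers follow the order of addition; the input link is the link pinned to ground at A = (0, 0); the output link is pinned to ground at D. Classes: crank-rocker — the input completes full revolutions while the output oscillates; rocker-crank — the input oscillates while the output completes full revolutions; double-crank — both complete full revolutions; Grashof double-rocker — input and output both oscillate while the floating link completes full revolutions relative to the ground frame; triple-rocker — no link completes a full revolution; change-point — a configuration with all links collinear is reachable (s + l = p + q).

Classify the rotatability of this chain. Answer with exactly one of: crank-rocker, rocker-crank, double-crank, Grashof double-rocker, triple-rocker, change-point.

lengths: ground=7, input=11, coupler=10, output=9
sorted: s=7 (shortest), l=11 (longest), p+q=19
s + l = 18 vs p + q = 19
s + l < p + q (Grashof) with shortest = ground link → double-crank

double-crank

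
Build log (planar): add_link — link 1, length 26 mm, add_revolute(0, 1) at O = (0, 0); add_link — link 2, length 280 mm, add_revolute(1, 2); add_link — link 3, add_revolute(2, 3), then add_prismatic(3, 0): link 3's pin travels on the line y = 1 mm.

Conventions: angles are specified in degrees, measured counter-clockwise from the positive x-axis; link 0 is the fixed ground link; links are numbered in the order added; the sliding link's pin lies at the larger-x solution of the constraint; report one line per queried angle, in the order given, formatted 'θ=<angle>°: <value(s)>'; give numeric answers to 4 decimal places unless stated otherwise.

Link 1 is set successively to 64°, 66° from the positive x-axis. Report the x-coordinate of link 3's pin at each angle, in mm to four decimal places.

geometry: r = 26 mm, L = 280 mm, e = 1 mm
θ=64°: crank pin P = (r cos θ, r sin θ) = (11.397650, 23.368645)
θ=64°: h = r sin θ − e = 23.368645 − 1 = 22.368645
θ=64°: x = r cos θ + √(L² − h²) = 11.397650 + 279.105076 = 290.502726
θ=66°: crank pin P = (r cos θ, r sin θ) = (10.575153, 23.752182)
θ=66°: h = r sin θ − e = 23.752182 − 1 = 22.752182
θ=66°: x = r cos θ + √(L² − h²) = 10.575153 + 279.074073 = 289.649226

θ=64°: 290.5027
θ=66°: 289.6492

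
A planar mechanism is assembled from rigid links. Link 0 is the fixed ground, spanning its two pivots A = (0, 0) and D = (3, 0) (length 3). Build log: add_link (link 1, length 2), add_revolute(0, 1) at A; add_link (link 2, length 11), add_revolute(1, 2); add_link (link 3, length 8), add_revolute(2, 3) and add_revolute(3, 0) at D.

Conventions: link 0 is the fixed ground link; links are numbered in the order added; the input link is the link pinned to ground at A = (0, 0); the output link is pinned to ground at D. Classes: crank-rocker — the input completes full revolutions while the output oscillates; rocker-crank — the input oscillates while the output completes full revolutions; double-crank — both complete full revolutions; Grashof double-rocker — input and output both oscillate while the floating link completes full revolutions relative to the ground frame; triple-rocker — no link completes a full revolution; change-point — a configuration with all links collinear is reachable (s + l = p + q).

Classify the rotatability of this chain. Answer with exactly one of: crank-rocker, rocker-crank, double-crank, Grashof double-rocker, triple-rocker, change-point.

lengths: ground=3, input=2, coupler=11, output=8
sorted: s=2 (shortest), l=11 (longest), p+q=11
s + l = 13 vs p + q = 11
s + l > p + q → non-Grashof → no link fully rotates → triple-rocker

triple-rocker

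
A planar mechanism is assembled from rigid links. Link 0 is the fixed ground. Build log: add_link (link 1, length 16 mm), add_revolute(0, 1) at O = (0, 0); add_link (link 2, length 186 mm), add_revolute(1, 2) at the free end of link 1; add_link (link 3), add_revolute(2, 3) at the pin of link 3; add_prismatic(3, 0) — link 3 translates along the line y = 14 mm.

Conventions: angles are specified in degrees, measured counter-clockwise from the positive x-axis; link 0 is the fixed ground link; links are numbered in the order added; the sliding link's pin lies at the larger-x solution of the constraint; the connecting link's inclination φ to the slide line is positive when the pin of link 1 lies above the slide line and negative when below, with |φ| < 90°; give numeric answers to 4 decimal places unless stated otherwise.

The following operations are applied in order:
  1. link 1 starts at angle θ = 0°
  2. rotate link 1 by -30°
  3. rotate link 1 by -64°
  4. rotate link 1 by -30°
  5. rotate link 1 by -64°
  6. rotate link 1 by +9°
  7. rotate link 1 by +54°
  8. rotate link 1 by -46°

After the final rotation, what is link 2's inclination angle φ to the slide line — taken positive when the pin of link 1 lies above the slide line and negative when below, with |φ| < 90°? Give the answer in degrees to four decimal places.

geometry: r = 16 mm, L = 186 mm, e = 14 mm; θ starts at 0°
rotate link 1 by -30°: θ ← 0° -30° = -30°
rotate link 1 by -64°: θ ← -30° -64° = -94°
rotate link 1 by -30°: θ ← -94° -30° = -124°
rotate link 1 by -64°: θ ← -124° -64° = -188°
rotate link 1 by +9°: θ ← -188° +9° = -179°
rotate link 1 by +54°: θ ← -179° +54° = -125°
rotate link 1 by -46°: θ ← -125° -46° = -171°
h = r sin θ − e = -2.502951 − 14 = -16.502951
sin φ = h / L = -16.502951 / 186 = -0.08872555
φ = arcsin(-0.08872555) = -5.090293°

-5.0903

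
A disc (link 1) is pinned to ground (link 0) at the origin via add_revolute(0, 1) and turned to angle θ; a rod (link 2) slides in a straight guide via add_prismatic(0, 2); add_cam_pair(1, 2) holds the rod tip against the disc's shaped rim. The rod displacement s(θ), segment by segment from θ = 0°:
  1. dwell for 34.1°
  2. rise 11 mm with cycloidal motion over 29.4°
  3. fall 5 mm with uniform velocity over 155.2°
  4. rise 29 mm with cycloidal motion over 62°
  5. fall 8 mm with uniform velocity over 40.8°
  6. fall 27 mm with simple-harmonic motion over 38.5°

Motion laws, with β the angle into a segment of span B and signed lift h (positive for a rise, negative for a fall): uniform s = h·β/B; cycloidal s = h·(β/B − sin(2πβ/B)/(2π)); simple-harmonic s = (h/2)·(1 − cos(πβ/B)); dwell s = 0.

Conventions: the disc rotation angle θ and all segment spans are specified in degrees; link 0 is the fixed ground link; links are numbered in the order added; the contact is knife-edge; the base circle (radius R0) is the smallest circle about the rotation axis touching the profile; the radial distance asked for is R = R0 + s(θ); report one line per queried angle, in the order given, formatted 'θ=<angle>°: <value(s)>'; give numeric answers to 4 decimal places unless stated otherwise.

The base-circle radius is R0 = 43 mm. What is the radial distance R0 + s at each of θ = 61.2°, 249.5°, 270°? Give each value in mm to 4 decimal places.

segment 1 (0° to 34.1°, dwell): s unchanged at 0.0000
θ = 61.2° falls in segment 2 (34.1° to 63.5°, cycloidal, h = 11): β = 61.2 − 34.1 = 27.1°, B = 29.4°; Δs = 11·(0.9218 − sin(2π·0.9218)/(2π)) = 10.9658; s = 0.0000 + 10.9658 = 10.9658
segment 2 (34.1° to 63.5°, cycloidal, h = 11) is passed completely: s = 0.0000 + (11) = 11.0000
segment 3 (63.5° to 218.7°, uniform, h = -5) is passed completely: s = 11.0000 + (-5) = 6.0000
θ = 249.5° falls in segment 4 (218.7° to 280.7°, cycloidal, h = 29): β = 249.5 − 218.7 = 30.8°, B = 62°; Δs = 29·(0.4968 − sin(2π·0.4968)/(2π)) = 14.3129; s = 6.0000 + 14.3129 = 20.3129
θ = 270° falls in segment 4 (218.7° to 280.7°, cycloidal, h = 29): β = 270 − 218.7 = 51.3°, B = 62°; Δs = 29·(0.8274 − sin(2π·0.8274)/(2π)) = 28.0753; s = 6.0000 + 28.0753 = 34.0753
θ=61.2°: R = R0 + s = 43 + 10.9658 = 53.9658
θ=249.5°: R = R0 + s = 43 + 20.3129 = 63.3129
θ=270°: R = R0 + s = 43 + 34.0753 = 77.0753

θ=61.2°: 53.9658
θ=249.5°: 63.3129
θ=270°: 77.0753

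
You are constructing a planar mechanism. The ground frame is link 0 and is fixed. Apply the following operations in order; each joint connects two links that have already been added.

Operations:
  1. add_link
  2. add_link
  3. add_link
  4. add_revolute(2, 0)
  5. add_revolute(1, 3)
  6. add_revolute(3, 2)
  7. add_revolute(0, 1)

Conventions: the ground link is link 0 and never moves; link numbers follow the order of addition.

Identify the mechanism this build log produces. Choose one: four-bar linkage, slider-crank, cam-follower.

links: 4 (incl. ground); joints: 4 revolute, 0 prismatic, 0 higher (cam) pair, forming one closed loop
4 links in a single 4R loop → four-bar linkage

four-bar linkage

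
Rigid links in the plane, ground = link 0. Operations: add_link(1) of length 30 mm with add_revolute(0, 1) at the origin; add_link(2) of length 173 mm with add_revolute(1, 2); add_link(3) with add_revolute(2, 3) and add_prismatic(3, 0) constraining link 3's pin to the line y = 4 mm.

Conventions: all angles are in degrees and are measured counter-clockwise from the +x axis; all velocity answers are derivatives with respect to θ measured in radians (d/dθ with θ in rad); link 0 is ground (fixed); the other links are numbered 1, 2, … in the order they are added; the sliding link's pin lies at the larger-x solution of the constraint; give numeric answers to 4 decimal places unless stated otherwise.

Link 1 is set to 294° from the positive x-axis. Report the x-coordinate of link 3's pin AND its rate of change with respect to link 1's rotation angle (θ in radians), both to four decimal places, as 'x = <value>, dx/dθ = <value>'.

geometry: r = 30 mm, L = 173 mm, e = 4 mm
crank pin P = (r cos θ, r sin θ) = (12.202099, -27.406364)
h = r sin θ − e = -27.406364 − 4 = -31.406364
x = r cos θ + √(L² − h²) = 12.202099 + 170.125366 = 182.327466
dx/dθ = −r sin θ − h·r cos θ/√(L² − h²) (θ in radians; h = -31.406364) = 29.658959

x = 182.3275, dx/dθ = 29.6590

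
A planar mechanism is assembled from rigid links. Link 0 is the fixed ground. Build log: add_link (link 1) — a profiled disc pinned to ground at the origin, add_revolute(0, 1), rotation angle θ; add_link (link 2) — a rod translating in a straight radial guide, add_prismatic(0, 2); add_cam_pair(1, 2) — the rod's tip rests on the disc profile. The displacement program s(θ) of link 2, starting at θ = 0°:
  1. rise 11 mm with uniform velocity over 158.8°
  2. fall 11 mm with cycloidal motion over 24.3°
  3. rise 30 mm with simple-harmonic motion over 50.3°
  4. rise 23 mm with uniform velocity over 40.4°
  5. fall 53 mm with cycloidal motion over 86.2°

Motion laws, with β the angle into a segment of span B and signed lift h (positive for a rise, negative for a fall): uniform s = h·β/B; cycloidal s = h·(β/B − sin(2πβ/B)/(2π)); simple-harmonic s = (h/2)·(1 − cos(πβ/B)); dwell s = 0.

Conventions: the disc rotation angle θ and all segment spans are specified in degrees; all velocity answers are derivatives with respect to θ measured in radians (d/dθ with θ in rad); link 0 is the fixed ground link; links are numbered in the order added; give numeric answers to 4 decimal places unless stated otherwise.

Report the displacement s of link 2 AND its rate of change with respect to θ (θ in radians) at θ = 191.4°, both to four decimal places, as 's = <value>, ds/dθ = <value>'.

seg 1 [0°–158.8°] uniform, h=11: full span → s += 11 → s = 11.0000
seg 2 [158.8°–183.1°] cycloidal, h=-11: full span → s += -11 → s = 0.0000
seg 3 [183.1°–233.4°] simple-harmonic, h=30: θ=191.4° here. β=8.3, B=50.3. 30/2·(1 − cos(π·0.1650)) = 1.9708 → s = 1.9708
velocity in seg [183.1°–233.4°] (simple-harmonic), θ in radians: β = 8.3° = 0.1449 rad, B = 50.3° = 0.8779 rad; ds/dθ = (πh/(2B)) sin(πβ/B) = (π·30/(2·0.8779)) sin(π·0.1650) = 26.596653 mm/rad

s = 1.9708, ds/dθ = 26.5967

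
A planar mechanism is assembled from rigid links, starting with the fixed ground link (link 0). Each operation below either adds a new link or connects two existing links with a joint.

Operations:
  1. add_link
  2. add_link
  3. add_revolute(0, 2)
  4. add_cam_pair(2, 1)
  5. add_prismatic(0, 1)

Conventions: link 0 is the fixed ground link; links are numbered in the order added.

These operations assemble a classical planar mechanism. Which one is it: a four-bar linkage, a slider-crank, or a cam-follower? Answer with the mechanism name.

links: 3 (incl. ground); joints: 1 revolute, 1 prismatic, 1 higher (cam) pair, forming one closed loop
3 links, revolute + prismatic + higher pair in one loop → cam-follower

cam-follower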